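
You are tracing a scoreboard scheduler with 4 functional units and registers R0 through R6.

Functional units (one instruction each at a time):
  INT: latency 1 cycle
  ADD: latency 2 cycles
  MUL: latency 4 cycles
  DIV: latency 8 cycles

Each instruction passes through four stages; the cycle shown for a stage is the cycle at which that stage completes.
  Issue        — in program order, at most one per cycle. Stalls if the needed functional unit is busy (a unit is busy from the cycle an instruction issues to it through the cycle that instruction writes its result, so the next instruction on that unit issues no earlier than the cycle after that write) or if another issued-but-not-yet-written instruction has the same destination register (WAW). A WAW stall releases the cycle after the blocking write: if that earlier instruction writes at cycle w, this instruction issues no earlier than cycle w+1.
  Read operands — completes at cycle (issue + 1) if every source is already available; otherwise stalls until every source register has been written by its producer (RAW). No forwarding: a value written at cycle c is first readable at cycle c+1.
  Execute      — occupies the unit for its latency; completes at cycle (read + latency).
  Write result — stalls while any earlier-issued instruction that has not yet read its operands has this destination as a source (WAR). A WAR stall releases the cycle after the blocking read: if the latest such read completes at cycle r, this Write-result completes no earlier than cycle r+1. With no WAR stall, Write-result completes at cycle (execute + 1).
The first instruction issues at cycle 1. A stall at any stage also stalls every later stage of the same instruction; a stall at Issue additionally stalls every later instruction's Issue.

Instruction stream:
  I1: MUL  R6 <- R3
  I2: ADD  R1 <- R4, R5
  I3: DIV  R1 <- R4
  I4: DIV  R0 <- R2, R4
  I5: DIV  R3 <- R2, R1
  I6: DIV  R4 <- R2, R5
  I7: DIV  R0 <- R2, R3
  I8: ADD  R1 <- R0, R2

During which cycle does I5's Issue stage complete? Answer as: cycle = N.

cycle = 29

c1: I1 issues→MUL
c2: I1 reads, I2 issues→ADD
c3: I2 reads
c5: I2 exec-done
c6: I1 exec-done, I2 writes R1
c7: I1 writes R6, I3 issues→DIV
c8: I3 reads
c16: I3 exec-done
c17: I3 writes R1
c18: I4 issues→DIV
c19: I4 reads
c27: I4 exec-done
c28: I4 writes R0
c29: I5 issues→DIV
c30: I5 reads
c38: I5 exec-done
c39: I5 writes R3
c40: I6 issues→DIV
c41: I6 reads
c49: I6 exec-done
c50: I6 writes R4
c51: I7 issues→DIV
c52: I7 reads, I8 issues→ADD
c60: I7 exec-done
c61: I7 writes R0
c62: I8 reads
c64: I8 exec-done
c65: I8 writes R1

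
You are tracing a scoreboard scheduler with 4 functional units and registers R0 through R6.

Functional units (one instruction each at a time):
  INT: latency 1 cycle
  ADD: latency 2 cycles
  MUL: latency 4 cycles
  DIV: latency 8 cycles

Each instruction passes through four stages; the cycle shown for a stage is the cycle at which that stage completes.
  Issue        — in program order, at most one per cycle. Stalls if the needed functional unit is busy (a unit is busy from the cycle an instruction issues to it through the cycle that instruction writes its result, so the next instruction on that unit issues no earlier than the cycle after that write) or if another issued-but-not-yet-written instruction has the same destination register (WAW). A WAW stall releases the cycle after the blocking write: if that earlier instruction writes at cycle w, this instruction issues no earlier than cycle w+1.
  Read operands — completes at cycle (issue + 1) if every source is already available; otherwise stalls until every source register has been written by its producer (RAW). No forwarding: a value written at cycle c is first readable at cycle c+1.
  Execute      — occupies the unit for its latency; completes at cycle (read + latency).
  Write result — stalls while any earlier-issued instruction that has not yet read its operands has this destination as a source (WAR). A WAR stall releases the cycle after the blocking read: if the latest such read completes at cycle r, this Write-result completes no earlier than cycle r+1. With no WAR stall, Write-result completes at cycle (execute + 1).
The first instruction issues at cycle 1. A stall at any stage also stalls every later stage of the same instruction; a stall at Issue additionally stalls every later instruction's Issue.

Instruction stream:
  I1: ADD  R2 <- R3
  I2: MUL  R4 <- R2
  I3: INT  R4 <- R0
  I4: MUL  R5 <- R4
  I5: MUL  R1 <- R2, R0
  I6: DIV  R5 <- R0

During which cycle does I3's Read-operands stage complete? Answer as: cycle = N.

cycle = 13

  I1 | 1 | 2 | 4 | 5
  I2 | 2 | 6 | 10 | 11   RAW R2: wait I1 write@5
  I3 | 12 | 13 | 14 | 15   WAW R4: wait I2 write@11
  I4 | 13 | 16 | 20 | 21   RAW R4: wait I3 write@15
  I5 | 22 | 23 | 27 | 28   struct: MUL busy until I4 writes@21
  I6 | 23 | 24 | 32 | 33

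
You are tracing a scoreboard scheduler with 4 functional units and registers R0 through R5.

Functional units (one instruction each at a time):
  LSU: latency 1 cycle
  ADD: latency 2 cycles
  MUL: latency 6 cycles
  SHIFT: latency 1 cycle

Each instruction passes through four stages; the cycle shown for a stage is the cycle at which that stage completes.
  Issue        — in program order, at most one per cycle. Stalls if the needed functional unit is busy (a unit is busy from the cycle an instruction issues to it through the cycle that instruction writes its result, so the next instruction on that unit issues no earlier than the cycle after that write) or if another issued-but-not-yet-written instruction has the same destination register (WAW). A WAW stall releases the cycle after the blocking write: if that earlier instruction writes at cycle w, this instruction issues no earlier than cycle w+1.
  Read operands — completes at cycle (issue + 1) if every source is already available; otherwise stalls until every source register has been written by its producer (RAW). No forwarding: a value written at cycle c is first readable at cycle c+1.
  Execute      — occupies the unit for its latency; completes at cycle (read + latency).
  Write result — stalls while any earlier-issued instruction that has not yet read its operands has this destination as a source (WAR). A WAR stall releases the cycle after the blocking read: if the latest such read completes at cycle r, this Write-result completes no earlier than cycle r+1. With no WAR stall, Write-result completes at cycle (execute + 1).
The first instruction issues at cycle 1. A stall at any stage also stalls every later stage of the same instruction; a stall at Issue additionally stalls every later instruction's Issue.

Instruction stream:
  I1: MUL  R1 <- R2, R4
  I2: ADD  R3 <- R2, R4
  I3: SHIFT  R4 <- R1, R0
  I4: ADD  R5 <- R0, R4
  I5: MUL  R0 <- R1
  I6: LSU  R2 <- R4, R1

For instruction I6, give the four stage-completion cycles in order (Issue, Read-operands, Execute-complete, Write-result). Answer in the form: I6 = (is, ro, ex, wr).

I6 = (11, 13, 14, 15)

cycle 1: I1→MUL
cycle 2: I1 RO; I2→ADD
cycle 3: I2 RO; I3→SHIFT
cycle 5: I2 EX
cycle 6: I2 WR R3
cycle 7: I4→ADD
cycle 8: I1 EX
cycle 9: I1 WR R1
cycle 10: I3 RO; I5→MUL
cycle 11: I3 EX; I5 RO; I6→LSU
cycle 12: I3 WR R4
cycle 13: I4 RO; I6 RO
cycle 14: I6 EX
cycle 15: I4 EX; I6 WR R2
cycle 16: I4 WR R5
cycle 17: I5 EX
cycle 18: I5 WR R0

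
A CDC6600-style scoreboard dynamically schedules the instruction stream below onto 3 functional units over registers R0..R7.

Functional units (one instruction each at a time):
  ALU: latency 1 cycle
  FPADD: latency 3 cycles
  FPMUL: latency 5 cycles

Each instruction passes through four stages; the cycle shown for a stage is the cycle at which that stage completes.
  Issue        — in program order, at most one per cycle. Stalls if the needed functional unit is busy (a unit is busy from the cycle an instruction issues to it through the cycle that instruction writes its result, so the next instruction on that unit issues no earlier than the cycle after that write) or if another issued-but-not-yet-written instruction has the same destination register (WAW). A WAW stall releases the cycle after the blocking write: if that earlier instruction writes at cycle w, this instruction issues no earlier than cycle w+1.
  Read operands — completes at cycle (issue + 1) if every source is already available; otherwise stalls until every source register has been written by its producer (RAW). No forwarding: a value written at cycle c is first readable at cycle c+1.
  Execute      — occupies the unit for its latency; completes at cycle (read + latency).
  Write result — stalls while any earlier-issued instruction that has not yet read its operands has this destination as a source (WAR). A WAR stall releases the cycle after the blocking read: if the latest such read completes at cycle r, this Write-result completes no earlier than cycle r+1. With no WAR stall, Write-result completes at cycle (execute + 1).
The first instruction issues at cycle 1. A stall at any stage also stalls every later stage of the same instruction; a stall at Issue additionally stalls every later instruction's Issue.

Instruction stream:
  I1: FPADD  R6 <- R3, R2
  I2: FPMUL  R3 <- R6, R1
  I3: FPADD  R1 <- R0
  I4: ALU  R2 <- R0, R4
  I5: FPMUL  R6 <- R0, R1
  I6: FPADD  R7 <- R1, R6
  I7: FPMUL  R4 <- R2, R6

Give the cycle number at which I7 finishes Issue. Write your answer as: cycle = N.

t=1  I1 issues→FPADD
t=2  I1 reads, I2 issues→FPMUL
t=5  I1 exec-done
t=6  I1 writes R6
t=7  I2 reads, I3 issues→FPADD
t=8  I3 reads, I4 issues→ALU
t=9  I4 reads
t=10  I4 exec-done
t=11  I3 exec-done, I4 writes R2
t=12  I2 exec-done, I3 writes R1
t=13  I2 writes R3
t=14  I5 issues→FPMUL
t=15  I5 reads, I6 issues→FPADD
t=20  I5 exec-done
t=21  I5 writes R6
t=22  I6 reads, I7 issues→FPMUL
t=23  I7 reads
t=25  I6 exec-done
t=26  I6 writes R7
t=28  I7 exec-done
t=29  I7 writes R4

cycle = 22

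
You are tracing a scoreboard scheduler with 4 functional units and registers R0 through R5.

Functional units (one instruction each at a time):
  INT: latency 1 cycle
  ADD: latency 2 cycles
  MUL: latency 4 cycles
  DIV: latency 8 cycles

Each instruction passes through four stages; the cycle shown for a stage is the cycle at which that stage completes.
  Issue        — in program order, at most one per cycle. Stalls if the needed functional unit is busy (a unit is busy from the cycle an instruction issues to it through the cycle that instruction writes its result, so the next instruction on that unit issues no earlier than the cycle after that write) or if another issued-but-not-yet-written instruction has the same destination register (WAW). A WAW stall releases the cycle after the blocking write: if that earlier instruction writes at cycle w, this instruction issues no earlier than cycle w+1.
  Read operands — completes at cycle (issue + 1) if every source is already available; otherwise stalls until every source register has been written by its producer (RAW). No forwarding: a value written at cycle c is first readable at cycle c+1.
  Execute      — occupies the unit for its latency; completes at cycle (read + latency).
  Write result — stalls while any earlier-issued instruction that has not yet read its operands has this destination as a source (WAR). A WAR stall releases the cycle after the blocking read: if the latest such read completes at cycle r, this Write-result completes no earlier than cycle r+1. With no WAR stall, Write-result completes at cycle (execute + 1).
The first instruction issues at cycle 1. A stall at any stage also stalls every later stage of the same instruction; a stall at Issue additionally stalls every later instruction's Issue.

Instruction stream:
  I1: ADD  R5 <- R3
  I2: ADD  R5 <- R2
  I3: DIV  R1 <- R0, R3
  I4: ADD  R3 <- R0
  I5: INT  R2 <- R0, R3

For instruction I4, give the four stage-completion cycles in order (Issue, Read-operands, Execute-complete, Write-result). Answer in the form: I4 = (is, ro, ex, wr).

I4 = (11, 12, 14, 15)

I1 -> (1, 2, 4, 5)
I2 -> (6, 7, 9, 10)  // struct: ADD busy until I1 writes@5
I3 -> (7, 8, 16, 17)
I4 -> (11, 12, 14, 15)  // struct: ADD busy until I2 writes@10
I5 -> (12, 16, 17, 18)  // RAW R3: wait I4 write@15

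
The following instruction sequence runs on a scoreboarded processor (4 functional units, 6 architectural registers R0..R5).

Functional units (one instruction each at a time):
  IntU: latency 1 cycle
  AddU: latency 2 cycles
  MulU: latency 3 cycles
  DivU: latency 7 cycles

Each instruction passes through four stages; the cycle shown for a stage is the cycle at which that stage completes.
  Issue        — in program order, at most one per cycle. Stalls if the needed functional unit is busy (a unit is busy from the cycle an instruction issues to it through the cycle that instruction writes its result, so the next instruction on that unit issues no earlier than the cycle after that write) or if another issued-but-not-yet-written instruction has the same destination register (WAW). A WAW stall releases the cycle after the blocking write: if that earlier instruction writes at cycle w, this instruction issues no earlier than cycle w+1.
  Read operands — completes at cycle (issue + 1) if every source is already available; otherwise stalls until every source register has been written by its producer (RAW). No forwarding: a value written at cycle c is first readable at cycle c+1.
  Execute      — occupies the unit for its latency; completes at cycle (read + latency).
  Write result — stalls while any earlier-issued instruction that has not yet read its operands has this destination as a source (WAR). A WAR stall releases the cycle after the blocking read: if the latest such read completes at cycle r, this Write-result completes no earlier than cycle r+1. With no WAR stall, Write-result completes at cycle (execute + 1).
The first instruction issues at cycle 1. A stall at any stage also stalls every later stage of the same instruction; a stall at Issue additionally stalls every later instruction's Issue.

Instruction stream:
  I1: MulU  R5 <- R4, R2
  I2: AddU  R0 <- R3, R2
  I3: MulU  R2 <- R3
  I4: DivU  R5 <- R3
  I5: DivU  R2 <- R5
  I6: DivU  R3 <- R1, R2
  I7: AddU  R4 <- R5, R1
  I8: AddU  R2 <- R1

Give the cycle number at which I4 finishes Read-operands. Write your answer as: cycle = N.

[1] I1→MulU
[2] I1 RO · I2→AddU
[3] I2 RO
[5] I1 EX · I2 EX
[6] I1 WR R5 · I2 WR R0
[7] I3→MulU
[8] I3 RO · I4→DivU
[9] I4 RO
[11] I3 EX
[12] I3 WR R2
[16] I4 EX
[17] I4 WR R5
[18] I5→DivU
[19] I5 RO
[26] I5 EX
[27] I5 WR R2
[28] I6→DivU
[29] I6 RO · I7→AddU
[30] I7 RO
[32] I7 EX
[33] I7 WR R4
[34] I8→AddU
[35] I8 RO
[36] I6 EX
[37] I6 WR R3 · I8 EX
[38] I8 WR R2

cycle = 9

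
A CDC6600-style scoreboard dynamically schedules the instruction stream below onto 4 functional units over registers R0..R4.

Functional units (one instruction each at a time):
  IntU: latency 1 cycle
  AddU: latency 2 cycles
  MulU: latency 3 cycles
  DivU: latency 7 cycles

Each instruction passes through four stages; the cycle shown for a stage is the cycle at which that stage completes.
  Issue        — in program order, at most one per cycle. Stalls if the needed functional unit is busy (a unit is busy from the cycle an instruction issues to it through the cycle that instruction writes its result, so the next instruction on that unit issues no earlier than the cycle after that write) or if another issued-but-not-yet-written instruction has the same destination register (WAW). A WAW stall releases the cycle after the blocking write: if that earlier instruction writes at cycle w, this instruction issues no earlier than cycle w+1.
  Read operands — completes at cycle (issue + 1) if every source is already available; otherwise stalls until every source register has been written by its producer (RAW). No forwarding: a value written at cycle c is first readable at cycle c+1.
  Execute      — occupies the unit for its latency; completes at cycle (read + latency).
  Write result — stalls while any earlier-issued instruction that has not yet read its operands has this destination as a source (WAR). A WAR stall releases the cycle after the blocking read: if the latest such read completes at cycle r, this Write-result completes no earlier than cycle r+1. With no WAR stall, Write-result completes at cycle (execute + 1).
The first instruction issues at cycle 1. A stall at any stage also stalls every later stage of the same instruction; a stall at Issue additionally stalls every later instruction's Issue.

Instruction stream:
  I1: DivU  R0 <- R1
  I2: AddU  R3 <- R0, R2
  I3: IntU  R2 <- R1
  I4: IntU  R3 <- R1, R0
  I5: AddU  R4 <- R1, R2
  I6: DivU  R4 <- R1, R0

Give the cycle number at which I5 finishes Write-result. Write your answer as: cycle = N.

cycle = 20

c1: I1 dispatched to DivU
c2: I1 operands ready · I2 dispatched to AddU
c3: I3 dispatched to IntU
c4: I3 operands ready
c5: I3 complete
c9: I1 complete
c10: R0←I1
c11: I2 operands ready
c12: R2←I3
c13: I2 complete
c14: R3←I2
c15: I4 dispatched to IntU
c16: I4 operands ready · I5 dispatched to AddU
c17: I4 complete · I5 operands ready
c18: R3←I4
c19: I5 complete
c20: R4←I5
c21: I6 dispatched to DivU
c22: I6 operands ready
c29: I6 complete
c30: R4←I6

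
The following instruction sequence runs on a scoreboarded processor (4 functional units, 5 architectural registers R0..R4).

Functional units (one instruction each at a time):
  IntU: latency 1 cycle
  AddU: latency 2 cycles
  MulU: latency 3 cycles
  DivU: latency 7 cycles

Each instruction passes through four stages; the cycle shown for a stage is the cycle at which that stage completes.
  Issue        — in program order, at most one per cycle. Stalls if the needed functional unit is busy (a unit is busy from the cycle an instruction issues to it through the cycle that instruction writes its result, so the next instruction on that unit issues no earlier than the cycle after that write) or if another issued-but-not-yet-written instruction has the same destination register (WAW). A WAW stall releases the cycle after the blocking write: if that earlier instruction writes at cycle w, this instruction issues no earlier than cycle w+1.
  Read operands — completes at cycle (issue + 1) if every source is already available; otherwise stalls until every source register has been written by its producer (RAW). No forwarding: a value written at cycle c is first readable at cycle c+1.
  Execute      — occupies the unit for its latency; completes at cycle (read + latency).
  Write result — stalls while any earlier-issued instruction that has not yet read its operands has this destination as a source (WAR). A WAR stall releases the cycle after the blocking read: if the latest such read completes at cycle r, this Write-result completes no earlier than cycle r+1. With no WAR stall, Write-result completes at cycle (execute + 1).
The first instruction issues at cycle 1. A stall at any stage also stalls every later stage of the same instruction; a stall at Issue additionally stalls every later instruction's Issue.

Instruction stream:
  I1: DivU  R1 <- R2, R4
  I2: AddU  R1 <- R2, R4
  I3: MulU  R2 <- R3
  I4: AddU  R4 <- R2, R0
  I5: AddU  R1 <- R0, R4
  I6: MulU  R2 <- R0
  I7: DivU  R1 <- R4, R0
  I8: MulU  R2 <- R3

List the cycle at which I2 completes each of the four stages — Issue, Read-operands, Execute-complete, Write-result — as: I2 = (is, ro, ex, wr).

I1  is:1  ro:2  ex:9  wr:10
I2  is:11  ro:12  ex:14  wr:15  — WAW R1: wait I1 write@10
I3  is:12  ro:13  ex:16  wr:17
I4  is:16  ro:18  ex:20  wr:21  — struct: AddU busy until I2 writes@15, RAW R2: wait I3 write@17
I5  is:22  ro:23  ex:25  wr:26  — struct: AddU busy until I4 writes@21
I6  is:23  ro:24  ex:27  wr:28
I7  is:27  ro:28  ex:35  wr:36  — WAW R1: wait I5 write@26
I8  is:29  ro:30  ex:33  wr:34  — struct: MulU busy until I6 writes@28

I2 = (11, 12, 14, 15)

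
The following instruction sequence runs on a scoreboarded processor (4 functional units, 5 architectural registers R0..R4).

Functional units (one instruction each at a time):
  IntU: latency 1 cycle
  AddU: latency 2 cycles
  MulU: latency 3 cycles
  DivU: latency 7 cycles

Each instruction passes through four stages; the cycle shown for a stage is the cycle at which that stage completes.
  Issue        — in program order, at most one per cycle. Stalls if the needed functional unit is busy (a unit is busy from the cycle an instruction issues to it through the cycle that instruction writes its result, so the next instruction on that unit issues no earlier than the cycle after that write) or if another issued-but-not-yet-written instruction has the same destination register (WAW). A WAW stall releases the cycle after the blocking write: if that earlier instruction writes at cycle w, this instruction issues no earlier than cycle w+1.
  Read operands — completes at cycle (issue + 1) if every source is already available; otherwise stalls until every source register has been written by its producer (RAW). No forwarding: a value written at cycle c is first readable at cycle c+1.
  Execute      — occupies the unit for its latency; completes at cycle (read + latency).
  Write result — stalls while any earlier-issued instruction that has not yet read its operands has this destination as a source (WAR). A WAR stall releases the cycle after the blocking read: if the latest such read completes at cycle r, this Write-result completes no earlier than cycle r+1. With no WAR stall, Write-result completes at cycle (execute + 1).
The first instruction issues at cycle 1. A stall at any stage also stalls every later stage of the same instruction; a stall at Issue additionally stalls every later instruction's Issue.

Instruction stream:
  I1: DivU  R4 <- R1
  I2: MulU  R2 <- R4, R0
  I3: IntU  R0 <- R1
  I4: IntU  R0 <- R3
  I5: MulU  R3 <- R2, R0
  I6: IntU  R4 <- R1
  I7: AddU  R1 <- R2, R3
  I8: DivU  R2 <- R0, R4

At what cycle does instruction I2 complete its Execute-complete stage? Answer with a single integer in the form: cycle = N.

cycle = 14

[I1] 1/2/9/10
[I2] 2/11/14/15  (RAW R4: wait I1 write@10)
[I3] 3/4/5/12  (WAR R0: wait I2 read@11)
[I4] 13/14/15/16  (struct: IntU busy until I3 writes@12)
[I5] 16/17/20/21  (struct: MulU busy until I2 writes@15)
[I6] 17/18/19/20
[I7] 18/22/24/25  (RAW R3: wait I5 write@21)
[I8] 19/21/28/29  (RAW R4: wait I6 write@20)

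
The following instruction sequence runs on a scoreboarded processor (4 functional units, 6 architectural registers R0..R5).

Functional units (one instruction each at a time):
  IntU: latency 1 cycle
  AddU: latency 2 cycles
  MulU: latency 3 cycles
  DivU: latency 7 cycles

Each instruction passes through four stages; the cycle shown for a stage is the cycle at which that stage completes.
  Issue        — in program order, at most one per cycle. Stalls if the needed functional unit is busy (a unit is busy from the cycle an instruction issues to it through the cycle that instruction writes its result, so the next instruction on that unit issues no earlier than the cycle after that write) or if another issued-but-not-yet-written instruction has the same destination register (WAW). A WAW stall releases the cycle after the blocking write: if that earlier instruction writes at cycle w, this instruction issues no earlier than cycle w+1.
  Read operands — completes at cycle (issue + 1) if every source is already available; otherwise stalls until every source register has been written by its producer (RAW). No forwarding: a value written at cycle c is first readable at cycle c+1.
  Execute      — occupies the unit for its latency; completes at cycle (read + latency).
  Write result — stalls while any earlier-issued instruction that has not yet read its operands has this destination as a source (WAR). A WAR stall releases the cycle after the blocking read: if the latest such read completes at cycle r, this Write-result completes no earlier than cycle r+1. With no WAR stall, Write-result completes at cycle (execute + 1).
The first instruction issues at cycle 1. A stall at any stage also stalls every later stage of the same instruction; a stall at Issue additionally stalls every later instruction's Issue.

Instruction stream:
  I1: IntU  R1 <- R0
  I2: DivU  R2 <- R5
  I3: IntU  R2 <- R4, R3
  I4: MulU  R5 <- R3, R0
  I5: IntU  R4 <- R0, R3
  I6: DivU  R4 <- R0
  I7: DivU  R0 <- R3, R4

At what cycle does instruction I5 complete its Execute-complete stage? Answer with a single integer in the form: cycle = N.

c1: I1 dispatched to IntU
c2: I1 operands ready | I2 dispatched to DivU
c3: I1 complete | I2 operands ready
c4: R1←I1
c10: I2 complete
c11: R2←I2
c12: I3 dispatched to IntU
c13: I3 operands ready | I4 dispatched to MulU
c14: I3 complete | I4 operands ready
c15: R2←I3
c16: I5 dispatched to IntU
c17: I4 complete | I5 operands ready
c18: R5←I4 | I5 complete
c19: R4←I5
c20: I6 dispatched to DivU
c21: I6 operands ready
c28: I6 complete
c29: R4←I6
c30: I7 dispatched to DivU
c31: I7 operands ready
c38: I7 complete
c39: R0←I7

cycle = 18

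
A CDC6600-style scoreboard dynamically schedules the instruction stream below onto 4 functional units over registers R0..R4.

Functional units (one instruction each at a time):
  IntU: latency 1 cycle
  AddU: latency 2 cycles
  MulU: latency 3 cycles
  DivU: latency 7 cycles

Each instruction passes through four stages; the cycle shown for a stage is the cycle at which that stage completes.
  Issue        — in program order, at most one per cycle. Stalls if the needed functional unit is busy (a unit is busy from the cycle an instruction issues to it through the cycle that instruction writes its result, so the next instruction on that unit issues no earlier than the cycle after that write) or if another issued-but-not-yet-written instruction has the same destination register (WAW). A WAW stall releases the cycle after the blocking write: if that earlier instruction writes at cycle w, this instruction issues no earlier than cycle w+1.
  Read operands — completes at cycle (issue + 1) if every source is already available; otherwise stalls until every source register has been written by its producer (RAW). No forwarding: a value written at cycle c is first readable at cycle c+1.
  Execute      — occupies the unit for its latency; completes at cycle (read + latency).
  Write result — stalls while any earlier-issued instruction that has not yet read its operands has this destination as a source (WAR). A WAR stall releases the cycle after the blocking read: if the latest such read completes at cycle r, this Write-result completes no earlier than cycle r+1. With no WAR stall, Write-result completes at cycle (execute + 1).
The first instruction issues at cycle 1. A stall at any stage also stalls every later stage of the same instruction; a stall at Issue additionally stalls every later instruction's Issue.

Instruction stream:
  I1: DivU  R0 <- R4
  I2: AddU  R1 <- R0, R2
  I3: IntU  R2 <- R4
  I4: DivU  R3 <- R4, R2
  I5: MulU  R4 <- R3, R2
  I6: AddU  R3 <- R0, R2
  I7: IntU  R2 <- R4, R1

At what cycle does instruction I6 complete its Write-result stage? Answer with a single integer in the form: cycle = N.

cycle = 26

c1: I1→DivU
c2: I1 RO, I2→AddU
c3: I3→IntU
c4: I3 RO
c5: I3 EX
c9: I1 EX
c10: I1 WR R0
c11: I2 RO, I4→DivU
c12: I3 WR R2, I5→MulU
c13: I2 EX, I4 RO
c14: I2 WR R1
c20: I4 EX
c21: I4 WR R3
c22: I5 RO, I6→AddU
c23: I6 RO, I7→IntU
c25: I5 EX, I6 EX
c26: I5 WR R4, I6 WR R3
c27: I7 RO
c28: I7 EX
c29: I7 WR R2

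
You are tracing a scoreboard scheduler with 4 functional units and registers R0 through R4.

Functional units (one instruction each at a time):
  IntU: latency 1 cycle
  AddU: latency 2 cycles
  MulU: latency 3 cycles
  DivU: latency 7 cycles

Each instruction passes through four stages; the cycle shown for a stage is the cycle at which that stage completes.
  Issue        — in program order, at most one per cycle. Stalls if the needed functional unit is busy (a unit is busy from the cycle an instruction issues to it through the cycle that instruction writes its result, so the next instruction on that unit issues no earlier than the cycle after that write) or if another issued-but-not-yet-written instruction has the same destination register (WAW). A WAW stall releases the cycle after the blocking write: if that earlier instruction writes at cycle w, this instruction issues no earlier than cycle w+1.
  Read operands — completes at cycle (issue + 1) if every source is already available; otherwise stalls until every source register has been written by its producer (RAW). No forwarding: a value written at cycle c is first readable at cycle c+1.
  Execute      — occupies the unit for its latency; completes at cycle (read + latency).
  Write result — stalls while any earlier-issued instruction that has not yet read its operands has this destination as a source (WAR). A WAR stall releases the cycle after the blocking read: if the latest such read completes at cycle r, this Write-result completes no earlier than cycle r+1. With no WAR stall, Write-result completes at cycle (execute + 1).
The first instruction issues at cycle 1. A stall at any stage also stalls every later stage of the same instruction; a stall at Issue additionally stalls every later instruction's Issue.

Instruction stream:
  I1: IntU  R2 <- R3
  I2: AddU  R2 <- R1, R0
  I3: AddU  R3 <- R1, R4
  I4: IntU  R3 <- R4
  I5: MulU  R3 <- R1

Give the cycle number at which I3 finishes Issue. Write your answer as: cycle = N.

[1] issue I1 (IntU)
[2] I1 read-ops
[3] I1 finished on IntU
[4] I1→R2
[5] issue I2 (AddU)
[6] I2 read-ops
[8] I2 finished on AddU
[9] I2→R2
[10] issue I3 (AddU)
[11] I3 read-ops
[13] I3 finished on AddU
[14] I3→R3
[15] issue I4 (IntU)
[16] I4 read-ops
[17] I4 finished on IntU
[18] I4→R3
[19] issue I5 (MulU)
[20] I5 read-ops
[23] I5 finished on MulU
[24] I5→R3

cycle = 10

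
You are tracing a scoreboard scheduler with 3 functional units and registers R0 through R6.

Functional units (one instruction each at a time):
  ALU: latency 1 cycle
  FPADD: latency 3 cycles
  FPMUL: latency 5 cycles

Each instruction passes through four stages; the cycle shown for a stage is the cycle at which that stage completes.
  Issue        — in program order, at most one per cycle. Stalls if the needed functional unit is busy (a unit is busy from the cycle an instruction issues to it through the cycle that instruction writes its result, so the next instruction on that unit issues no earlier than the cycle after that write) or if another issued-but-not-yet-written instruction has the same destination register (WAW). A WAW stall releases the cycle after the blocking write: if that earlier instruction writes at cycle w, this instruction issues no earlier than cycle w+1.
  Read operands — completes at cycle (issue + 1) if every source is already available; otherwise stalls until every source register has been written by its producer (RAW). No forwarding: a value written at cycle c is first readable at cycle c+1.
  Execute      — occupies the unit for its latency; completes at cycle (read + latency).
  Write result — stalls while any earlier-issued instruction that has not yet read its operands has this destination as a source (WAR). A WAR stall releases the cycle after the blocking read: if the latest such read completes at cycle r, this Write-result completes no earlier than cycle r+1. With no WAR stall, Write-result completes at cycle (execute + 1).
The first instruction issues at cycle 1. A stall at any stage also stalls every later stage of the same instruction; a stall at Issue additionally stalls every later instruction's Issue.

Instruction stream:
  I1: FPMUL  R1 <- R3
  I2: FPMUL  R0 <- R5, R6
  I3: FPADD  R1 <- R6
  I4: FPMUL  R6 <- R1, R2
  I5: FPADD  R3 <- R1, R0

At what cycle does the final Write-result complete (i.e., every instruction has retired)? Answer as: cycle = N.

cycle = 24

c1: I1→FPMUL
c2: I1 RO
c7: I1 EX
c8: I1 WR R1
c9: I2→FPMUL
c10: I2 RO; I3→FPADD
c11: I3 RO
c14: I3 EX
c15: I2 EX; I3 WR R1
c16: I2 WR R0
c17: I4→FPMUL
c18: I4 RO; I5→FPADD
c19: I5 RO
c22: I5 EX
c23: I4 EX; I5 WR R3
c24: I4 WR R6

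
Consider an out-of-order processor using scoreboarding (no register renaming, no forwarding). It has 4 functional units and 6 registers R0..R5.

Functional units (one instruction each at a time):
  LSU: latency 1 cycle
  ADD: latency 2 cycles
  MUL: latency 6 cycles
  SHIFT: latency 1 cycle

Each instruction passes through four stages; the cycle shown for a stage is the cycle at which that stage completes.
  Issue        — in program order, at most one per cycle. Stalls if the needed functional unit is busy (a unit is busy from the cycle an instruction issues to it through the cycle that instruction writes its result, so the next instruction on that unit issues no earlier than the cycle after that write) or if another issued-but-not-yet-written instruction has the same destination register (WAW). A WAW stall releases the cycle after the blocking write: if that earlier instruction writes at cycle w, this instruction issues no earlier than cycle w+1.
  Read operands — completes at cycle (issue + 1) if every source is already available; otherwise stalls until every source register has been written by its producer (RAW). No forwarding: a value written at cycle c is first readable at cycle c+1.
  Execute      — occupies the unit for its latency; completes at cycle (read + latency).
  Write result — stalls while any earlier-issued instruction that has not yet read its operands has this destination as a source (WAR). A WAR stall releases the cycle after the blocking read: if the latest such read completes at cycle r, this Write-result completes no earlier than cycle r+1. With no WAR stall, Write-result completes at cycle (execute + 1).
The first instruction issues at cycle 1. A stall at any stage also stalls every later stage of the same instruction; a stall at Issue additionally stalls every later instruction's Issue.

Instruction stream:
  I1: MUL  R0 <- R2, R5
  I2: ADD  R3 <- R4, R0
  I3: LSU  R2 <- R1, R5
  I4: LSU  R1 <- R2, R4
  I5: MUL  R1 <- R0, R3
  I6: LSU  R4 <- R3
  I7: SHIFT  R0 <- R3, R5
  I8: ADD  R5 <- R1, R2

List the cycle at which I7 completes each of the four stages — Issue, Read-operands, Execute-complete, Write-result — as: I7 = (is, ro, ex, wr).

I7 = (13, 14, 15, 16)

c1: I1 dispatched to MUL
c2: I1 operands ready · I2 dispatched to ADD
c3: I3 dispatched to LSU
c4: I3 operands ready
c5: I3 complete
c6: R2←I3
c7: I4 dispatched to LSU
c8: I1 complete · I4 operands ready
c9: R0←I1 · I4 complete
c10: I2 operands ready · R1←I4
c11: I5 dispatched to MUL
c12: I2 complete · I6 dispatched to LSU
c13: R3←I2 · I7 dispatched to SHIFT
c14: I5 operands ready · I6 operands ready · I7 operands ready · I8 dispatched to ADD
c15: I6 complete · I7 complete
c16: R4←I6 · R0←I7
c20: I5 complete
c21: R1←I5
c22: I8 operands ready
c24: I8 complete
c25: R5←I8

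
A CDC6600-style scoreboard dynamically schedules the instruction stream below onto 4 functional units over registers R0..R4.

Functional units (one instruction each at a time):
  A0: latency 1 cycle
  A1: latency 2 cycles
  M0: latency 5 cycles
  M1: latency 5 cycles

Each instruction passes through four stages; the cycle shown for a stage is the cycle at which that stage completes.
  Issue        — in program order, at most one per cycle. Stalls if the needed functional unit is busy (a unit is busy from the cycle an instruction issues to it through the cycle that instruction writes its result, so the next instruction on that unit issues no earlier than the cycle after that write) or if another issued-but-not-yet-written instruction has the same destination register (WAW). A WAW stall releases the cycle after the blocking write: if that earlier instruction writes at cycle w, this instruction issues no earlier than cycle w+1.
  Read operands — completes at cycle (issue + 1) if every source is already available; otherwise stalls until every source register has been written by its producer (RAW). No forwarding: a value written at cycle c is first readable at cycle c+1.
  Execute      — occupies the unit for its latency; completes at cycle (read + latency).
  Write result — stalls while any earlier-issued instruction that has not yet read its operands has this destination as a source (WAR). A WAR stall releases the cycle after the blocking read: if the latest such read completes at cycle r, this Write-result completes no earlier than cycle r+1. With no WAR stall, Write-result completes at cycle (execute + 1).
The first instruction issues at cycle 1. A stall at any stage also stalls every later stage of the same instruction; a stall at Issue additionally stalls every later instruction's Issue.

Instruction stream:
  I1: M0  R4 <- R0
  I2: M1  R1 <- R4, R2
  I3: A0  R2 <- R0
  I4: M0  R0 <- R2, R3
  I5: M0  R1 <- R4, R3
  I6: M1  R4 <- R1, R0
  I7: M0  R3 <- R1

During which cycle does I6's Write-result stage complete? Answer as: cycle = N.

1) issue 1, read 2, done 7, write 8
2) issue 2, read 9, done 14, write 15  <RAW R4: wait I1 write@8>
3) issue 3, read 4, done 5, write 10  <WAR R2: wait I2 read@9>
4) issue 9, read 11, done 16, write 17  <struct: M0 busy until I1 writes@8 / RAW R2: wait I3 write@10>
5) issue 18, read 19, done 24, write 25  <struct: M0 busy until I4 writes@17>
6) issue 19, read 26, done 31, write 32  <RAW R1: wait I5 write@25>
7) issue 26, read 27, done 32, write 33  <struct: M0 busy until I5 writes@25>

cycle = 32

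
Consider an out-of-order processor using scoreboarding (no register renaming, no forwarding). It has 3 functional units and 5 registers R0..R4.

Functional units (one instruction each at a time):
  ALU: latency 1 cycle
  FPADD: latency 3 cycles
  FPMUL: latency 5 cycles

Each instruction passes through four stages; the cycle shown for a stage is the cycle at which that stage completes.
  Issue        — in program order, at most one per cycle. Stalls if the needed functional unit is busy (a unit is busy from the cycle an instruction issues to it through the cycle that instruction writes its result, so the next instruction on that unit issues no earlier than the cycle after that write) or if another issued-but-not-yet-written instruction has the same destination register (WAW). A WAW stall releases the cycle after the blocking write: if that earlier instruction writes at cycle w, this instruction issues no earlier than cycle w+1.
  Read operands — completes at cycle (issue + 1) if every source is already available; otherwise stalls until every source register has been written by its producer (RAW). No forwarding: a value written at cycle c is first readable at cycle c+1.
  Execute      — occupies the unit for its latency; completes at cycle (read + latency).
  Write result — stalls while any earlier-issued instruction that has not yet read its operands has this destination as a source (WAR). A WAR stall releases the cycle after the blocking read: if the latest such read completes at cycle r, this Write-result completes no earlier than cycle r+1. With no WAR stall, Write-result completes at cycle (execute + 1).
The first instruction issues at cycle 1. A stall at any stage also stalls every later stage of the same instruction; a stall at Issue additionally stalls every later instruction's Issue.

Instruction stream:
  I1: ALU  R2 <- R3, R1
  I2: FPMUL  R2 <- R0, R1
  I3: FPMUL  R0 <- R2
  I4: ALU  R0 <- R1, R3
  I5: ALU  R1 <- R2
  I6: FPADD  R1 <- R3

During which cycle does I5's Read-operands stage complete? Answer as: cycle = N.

cycle = 26

t=1  I1→ALU
t=2  I1 RO
t=3  I1 EX
t=4  I1 WR R2
t=5  I2→FPMUL
t=6  I2 RO
t=11  I2 EX
t=12  I2 WR R2
t=13  I3→FPMUL
t=14  I3 RO
t=19  I3 EX
t=20  I3 WR R0
t=21  I4→ALU
t=22  I4 RO
t=23  I4 EX
t=24  I4 WR R0
t=25  I5→ALU
t=26  I5 RO
t=27  I5 EX
t=28  I5 WR R1
t=29  I6→FPADD
t=30  I6 RO
t=33  I6 EX
t=34  I6 WR R1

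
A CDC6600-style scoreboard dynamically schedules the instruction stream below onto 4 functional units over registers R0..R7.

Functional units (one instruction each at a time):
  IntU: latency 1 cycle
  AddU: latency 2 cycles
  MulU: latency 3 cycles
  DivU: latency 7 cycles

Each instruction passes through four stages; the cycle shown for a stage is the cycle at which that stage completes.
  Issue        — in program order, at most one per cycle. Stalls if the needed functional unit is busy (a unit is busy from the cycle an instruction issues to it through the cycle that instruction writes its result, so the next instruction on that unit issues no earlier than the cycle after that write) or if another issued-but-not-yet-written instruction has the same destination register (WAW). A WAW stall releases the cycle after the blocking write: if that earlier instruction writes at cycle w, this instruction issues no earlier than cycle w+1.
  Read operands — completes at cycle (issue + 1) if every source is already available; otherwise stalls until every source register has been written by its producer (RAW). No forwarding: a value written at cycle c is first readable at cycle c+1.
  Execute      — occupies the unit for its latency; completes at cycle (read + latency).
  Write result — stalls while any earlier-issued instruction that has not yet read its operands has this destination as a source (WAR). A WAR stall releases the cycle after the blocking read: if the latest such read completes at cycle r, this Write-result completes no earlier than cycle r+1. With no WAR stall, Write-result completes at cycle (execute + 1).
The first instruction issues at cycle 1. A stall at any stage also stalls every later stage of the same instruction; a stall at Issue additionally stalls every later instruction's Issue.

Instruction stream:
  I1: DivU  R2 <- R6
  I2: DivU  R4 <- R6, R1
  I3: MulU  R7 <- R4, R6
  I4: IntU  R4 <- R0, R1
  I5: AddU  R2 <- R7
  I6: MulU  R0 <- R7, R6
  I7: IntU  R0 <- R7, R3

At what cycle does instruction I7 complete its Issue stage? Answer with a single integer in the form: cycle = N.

cycle = 32

cycle 1: I1→DivU
cycle 2: I1 RO
cycle 9: I1 EX
cycle 10: I1 WR R2
cycle 11: I2→DivU
cycle 12: I2 RO, I3→MulU
cycle 19: I2 EX
cycle 20: I2 WR R4
cycle 21: I3 RO, I4→IntU
cycle 22: I4 RO, I5→AddU
cycle 23: I4 EX
cycle 24: I3 EX, I4 WR R4
cycle 25: I3 WR R7
cycle 26: I5 RO, I6→MulU
cycle 27: I6 RO
cycle 28: I5 EX
cycle 29: I5 WR R2
cycle 30: I6 EX
cycle 31: I6 WR R0
cycle 32: I7→IntU
cycle 33: I7 RO
cycle 34: I7 EX
cycle 35: I7 WR R0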